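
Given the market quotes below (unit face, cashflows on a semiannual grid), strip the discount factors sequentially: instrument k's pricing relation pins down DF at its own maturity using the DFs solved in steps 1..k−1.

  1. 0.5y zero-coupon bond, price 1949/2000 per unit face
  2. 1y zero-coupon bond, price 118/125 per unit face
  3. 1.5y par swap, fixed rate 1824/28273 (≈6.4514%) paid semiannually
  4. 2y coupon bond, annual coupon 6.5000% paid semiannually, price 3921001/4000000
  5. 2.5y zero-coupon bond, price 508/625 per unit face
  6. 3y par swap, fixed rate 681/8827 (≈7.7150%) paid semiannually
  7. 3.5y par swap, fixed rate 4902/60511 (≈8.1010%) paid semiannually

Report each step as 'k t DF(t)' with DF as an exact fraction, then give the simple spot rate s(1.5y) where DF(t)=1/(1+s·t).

1 1/2 1949/2000
2 1 118/125
3 3/2 568/625
4 2 2151/2500
5 5/2 508/625
6 3 7957/10000
7 7/2 7549/10000
s(1.5y) = (1/(568/625) − 1)/(3/2) = 19/284 ≈ 6.6901%

step 1 [0.5y] zero: DF = P = 1949/2000 ≈ 0.974500
step 2 [1y] zero: DF = P = 118/125 ≈ 0.944000
step 3 [1.5y] swap r/2=912/28273: DF=(1 − 912/28273·(0.974500+0.944000))/(1+912/28273) = 568/625 ≈ 0.908800
step 4 [2y] bond c/2=13/400: DF=(3921001/4000000 − 13/400·(0.974500+0.944000+0.908800))/(1+13/400) = 2151/2500 ≈ 0.860400
step 5 [2.5y] zero: DF = P = 508/625 ≈ 0.812800
step 6 [3y] swap r/2=681/17654: DF=(1 − 681/17654·(0.974500+0.944000+0.908800+0.860400+0.812800))/(1+681/17654) = 7957/10000 ≈ 0.795700
step 7 [3.5y] swap r/2=2451/60511: DF=(1 − 2451/60511·(0.974500+0.944000+0.908800+0.860400+0.812800+0.795700))/(1+2451/60511) = 7549/10000 ≈ 0.754900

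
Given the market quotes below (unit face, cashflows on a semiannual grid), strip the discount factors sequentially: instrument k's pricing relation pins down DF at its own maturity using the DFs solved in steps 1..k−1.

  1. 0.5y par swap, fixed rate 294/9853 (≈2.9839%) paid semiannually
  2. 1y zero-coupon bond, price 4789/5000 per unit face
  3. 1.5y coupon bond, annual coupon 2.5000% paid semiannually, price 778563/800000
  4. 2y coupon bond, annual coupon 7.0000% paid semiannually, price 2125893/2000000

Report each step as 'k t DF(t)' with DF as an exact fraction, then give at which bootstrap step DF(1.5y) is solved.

step 1 [0.5y] swap r/2=147/9853: DF=(1 − 147/9853·(0))/(1+147/9853) = 9853/10000 ≈ 0.985300
step 2 [1y] zero: DF = P = 4789/5000 ≈ 0.957800
step 3 [1.5y] bond c/2=1/80: DF=(778563/800000 − 1/80·(0.985300+0.957800))/(1+1/80) = 2343/2500 ≈ 0.937200
step 4 [2y] bond c/2=7/200: DF=(2125893/2000000 − 7/200·(0.985300+0.957800+0.937200))/(1+7/200) = 581/625 ≈ 0.929600

1 1/2 9853/10000
2 1 4789/5000
3 3/2 2343/2500
4 2 581/625
DF(1.5y) is solved at step 3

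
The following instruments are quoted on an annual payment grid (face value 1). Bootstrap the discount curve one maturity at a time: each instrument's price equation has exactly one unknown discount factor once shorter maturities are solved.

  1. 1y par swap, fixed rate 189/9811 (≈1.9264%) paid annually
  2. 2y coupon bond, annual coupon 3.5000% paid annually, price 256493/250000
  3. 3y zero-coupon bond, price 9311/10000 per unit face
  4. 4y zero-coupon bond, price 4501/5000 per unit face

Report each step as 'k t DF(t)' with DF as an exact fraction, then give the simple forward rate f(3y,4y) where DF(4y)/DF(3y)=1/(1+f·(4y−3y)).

1 1 9811/10000
2 2 9581/10000
3 3 9311/10000
4 4 4501/5000
f(3y,4y) = ((9311/10000)/(4501/5000) − 1)/(1) = 309/9002 ≈ 3.4326%

step 1 [1y] swap r/1=189/9811: DF=(1 − 189/9811·(0))/(1+189/9811) = 9811/10000 ≈ 0.981100
step 2 [2y] bond c/1=7/200: DF=(256493/250000 − 7/200·(0.981100))/(1+7/200) = 9581/10000 ≈ 0.958100
step 3 [3y] zero: DF = P = 9311/10000 ≈ 0.931100
step 4 [4y] zero: DF = P = 4501/5000 ≈ 0.900200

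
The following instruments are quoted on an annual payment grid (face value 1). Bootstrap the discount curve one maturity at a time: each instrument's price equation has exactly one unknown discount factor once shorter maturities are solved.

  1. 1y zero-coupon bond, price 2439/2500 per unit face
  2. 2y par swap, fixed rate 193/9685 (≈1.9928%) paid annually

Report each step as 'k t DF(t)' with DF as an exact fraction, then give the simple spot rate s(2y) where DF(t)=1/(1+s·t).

1 1 2439/2500
2 2 4807/5000
s(2y) = (1/(4807/5000) − 1)/(2) = 193/9614 ≈ 2.0075%

step 1 [1y] zero: DF = P = 2439/2500 ≈ 0.975600
step 2 [2y] swap r/1=193/9685: DF=(1 − 193/9685·(0.975600))/(1+193/9685) = 4807/5000 ≈ 0.961400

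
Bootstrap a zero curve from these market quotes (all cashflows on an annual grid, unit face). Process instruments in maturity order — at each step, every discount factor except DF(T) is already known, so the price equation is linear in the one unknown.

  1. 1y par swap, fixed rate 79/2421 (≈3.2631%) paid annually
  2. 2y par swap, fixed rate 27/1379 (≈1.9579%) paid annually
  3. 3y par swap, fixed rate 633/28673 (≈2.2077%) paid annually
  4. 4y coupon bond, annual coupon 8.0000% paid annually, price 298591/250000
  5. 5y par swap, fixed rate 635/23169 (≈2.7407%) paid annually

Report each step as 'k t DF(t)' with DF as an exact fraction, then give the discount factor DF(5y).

step 1 [1y] swap r/1=79/2421: DF=(1 − 79/2421·(0))/(1+79/2421) = 2421/2500 ≈ 0.968400
step 2 [2y] swap r/1=27/1379: DF=(1 − 27/1379·(0.968400))/(1+27/1379) = 4811/5000 ≈ 0.962200
step 3 [3y] swap r/1=633/28673: DF=(1 − 633/28673·(0.968400+0.962200))/(1+633/28673) = 9367/10000 ≈ 0.936700
step 4 [4y] bond c/1=2/25: DF=(298591/250000 − 2/25·(0.968400+0.962200+0.936700))/(1+2/25) = 1787/2000 ≈ 0.893500
step 5 [5y] swap r/1=635/23169: DF=(1 − 635/23169·(0.968400+0.962200+0.936700+0.893500))/(1+635/23169) = 873/1000 ≈ 0.873000

1 1 2421/2500
2 2 4811/5000
3 3 9367/10000
4 4 1787/2000
5 5 873/1000
DF(5y) = 873/1000 ≈ 0.873000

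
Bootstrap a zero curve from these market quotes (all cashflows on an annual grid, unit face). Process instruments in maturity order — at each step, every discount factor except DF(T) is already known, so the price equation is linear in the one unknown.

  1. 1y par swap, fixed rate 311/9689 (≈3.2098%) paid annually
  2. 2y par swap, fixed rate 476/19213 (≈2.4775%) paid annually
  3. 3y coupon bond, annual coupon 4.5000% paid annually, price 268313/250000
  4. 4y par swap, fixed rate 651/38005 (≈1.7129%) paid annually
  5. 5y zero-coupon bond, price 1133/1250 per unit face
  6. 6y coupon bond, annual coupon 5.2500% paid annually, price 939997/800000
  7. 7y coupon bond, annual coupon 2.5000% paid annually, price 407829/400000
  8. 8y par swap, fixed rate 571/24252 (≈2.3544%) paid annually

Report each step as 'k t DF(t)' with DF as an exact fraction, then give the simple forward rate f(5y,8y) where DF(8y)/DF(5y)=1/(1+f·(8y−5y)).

step 1 [1y] swap r/1=311/9689: DF=(1 − 311/9689·(0))/(1+311/9689) = 9689/10000 ≈ 0.968900
step 2 [2y] swap r/1=476/19213: DF=(1 − 476/19213·(0.968900))/(1+476/19213) = 2381/2500 ≈ 0.952400
step 3 [3y] bond c/1=9/200: DF=(268313/250000 − 9/200·(0.968900+0.952400))/(1+9/200) = 9443/10000 ≈ 0.944300
step 4 [4y] swap r/1=651/38005: DF=(1 − 651/38005·(0.968900+0.952400+0.944300))/(1+651/38005) = 9349/10000 ≈ 0.934900
step 5 [5y] zero: DF = P = 1133/1250 ≈ 0.906400
step 6 [6y] bond c/1=21/400: DF=(939997/800000 − 21/400·(0.968900+0.952400+0.944300+0.934900+0.906400))/(1+21/400) = 551/625 ≈ 0.881600
step 7 [7y] bond c/1=1/40: DF=(407829/400000 − 1/40·(0.968900+0.952400+0.944300+0.934900+0.906400+0.881600))/(1+1/40) = 1073/1250 ≈ 0.858400
step 8 [8y] swap r/1=571/24252: DF=(1 − 571/24252·(0.968900+0.952400+0.944300+0.934900+0.906400+0.881600+0.858400))/(1+571/24252) = 8287/10000 ≈ 0.828700

1 1 9689/10000
2 2 2381/2500
3 3 9443/10000
4 4 9349/10000
5 5 1133/1250
6 6 551/625
7 7 1073/1250
8 8 8287/10000
f(5y,8y) = ((1133/1250)/(8287/10000) − 1)/(3) = 259/8287 ≈ 3.1254%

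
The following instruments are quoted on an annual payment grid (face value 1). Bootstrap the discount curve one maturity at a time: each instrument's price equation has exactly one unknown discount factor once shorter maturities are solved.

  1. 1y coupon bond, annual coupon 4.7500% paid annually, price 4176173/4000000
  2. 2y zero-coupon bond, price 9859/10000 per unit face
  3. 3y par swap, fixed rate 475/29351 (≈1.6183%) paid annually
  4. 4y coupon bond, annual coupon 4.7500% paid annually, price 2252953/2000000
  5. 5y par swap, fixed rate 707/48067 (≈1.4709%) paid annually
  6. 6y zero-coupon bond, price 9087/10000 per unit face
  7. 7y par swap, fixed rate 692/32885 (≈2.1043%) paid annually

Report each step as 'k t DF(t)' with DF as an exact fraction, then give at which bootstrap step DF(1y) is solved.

1 1 9967/10000
2 2 9859/10000
3 3 381/400
4 4 9423/10000
5 5 9293/10000
6 6 9087/10000
7 7 1077/1250
DF(1y) is solved at step 1

step 1 [1y] bond c/1=19/400: DF=(4176173/4000000 − 19/400·(0))/(1+19/400) = 9967/10000 ≈ 0.996700
step 2 [2y] zero: DF = P = 9859/10000 ≈ 0.985900
step 3 [3y] swap r/1=475/29351: DF=(1 − 475/29351·(0.996700+0.985900))/(1+475/29351) = 381/400 ≈ 0.952500
step 4 [4y] bond c/1=19/400: DF=(2252953/2000000 − 19/400·(0.996700+0.985900+0.952500))/(1+19/400) = 9423/10000 ≈ 0.942300
step 5 [5y] swap r/1=707/48067: DF=(1 − 707/48067·(0.996700+0.985900+0.952500+0.942300))/(1+707/48067) = 9293/10000 ≈ 0.929300
step 6 [6y] zero: DF = P = 9087/10000 ≈ 0.908700
step 7 [7y] swap r/1=692/32885: DF=(1 − 692/32885·(0.996700+0.985900+0.952500+0.942300+0.929300+0.908700))/(1+692/32885) = 1077/1250 ≈ 0.861600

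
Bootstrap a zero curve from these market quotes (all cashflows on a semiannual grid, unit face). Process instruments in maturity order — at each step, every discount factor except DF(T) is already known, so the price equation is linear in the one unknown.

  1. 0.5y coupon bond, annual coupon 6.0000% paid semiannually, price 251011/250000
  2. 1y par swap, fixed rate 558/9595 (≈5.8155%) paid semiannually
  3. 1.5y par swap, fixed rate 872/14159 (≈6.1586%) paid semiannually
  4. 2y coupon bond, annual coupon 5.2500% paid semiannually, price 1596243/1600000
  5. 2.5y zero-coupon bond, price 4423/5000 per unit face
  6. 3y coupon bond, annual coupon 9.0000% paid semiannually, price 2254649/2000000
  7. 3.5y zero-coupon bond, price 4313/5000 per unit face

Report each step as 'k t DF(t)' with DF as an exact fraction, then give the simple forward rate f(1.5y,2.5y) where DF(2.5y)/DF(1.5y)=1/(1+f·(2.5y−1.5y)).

step 1 [0.5y] bond c/2=3/100: DF=(251011/250000 − 3/100·(0))/(1+3/100) = 2437/2500 ≈ 0.974800
step 2 [1y] swap r/2=279/9595: DF=(1 − 279/9595·(0.974800))/(1+279/9595) = 4721/5000 ≈ 0.944200
step 3 [1.5y] swap r/2=436/14159: DF=(1 − 436/14159·(0.974800+0.944200))/(1+436/14159) = 1141/1250 ≈ 0.912800
step 4 [2y] bond c/2=21/800: DF=(1596243/1600000 − 21/800·(0.974800+0.944200+0.912800))/(1+21/800) = 8997/10000 ≈ 0.899700
step 5 [2.5y] zero: DF = P = 4423/5000 ≈ 0.884600
step 6 [3y] bond c/2=9/200: DF=(2254649/2000000 − 9/200·(0.974800+0.944200+0.912800+0.899700+0.884600))/(1+9/200) = 22/25 ≈ 0.880000
step 7 [3.5y] zero: DF = P = 4313/5000 ≈ 0.862600

1 1/2 2437/2500
2 1 4721/5000
3 3/2 1141/1250
4 2 8997/10000
5 5/2 4423/5000
6 3 22/25
7 7/2 4313/5000
f(1.5y,2.5y) = ((1141/1250)/(4423/5000) − 1)/(1) = 141/4423 ≈ 3.1879%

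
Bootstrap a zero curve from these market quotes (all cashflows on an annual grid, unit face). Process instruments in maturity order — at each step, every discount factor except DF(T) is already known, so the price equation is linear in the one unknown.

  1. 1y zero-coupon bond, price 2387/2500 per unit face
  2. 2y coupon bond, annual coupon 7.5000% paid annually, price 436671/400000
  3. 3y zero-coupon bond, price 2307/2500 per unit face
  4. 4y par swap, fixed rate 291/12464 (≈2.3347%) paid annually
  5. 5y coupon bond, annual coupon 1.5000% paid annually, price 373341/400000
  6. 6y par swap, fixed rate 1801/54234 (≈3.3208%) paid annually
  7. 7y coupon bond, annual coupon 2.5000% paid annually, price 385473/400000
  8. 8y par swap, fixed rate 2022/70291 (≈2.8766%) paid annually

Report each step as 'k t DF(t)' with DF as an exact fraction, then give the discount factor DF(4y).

step 1 [1y] zero: DF = P = 2387/2500 ≈ 0.954800
step 2 [2y] bond c/1=3/40: DF=(436671/400000 − 3/40·(0.954800))/(1+3/40) = 9489/10000 ≈ 0.948900
step 3 [3y] zero: DF = P = 2307/2500 ≈ 0.922800
step 4 [4y] swap r/1=291/12464: DF=(1 − 291/12464·(0.954800+0.948900+0.922800))/(1+291/12464) = 9127/10000 ≈ 0.912700
step 5 [5y] bond c/1=3/200: DF=(373341/400000 − 3/200·(0.954800+0.948900+0.922800+0.912700))/(1+3/200) = 8643/10000 ≈ 0.864300
step 6 [6y] swap r/1=1801/54234: DF=(1 − 1801/54234·(0.954800+0.948900+0.922800+0.912700+0.864300))/(1+1801/54234) = 8199/10000 ≈ 0.819900
step 7 [7y] bond c/1=1/40: DF=(385473/400000 − 1/40·(0.954800+0.948900+0.922800+0.912700+0.864300+0.819900))/(1+1/40) = 8079/10000 ≈ 0.807900
step 8 [8y] swap r/1=2022/70291: DF=(1 − 2022/70291·(0.954800+0.948900+0.922800+0.912700+0.864300+0.819900+0.807900))/(1+2022/70291) = 3989/5000 ≈ 0.797800

1 1 2387/2500
2 2 9489/10000
3 3 2307/2500
4 4 9127/10000
5 5 8643/10000
6 6 8199/10000
7 7 8079/10000
8 8 3989/5000
DF(4y) = 9127/10000 ≈ 0.912700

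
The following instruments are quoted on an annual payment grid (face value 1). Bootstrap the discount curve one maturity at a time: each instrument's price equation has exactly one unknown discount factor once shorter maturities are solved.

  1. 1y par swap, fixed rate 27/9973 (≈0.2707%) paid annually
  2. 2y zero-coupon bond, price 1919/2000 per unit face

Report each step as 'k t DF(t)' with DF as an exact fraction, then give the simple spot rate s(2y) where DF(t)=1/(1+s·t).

step 1 [1y] swap r/1=27/9973: DF=(1 − 27/9973·(0))/(1+27/9973) = 9973/10000 ≈ 0.997300
step 2 [2y] zero: DF = P = 1919/2000 ≈ 0.959500

1 1 9973/10000
2 2 1919/2000
s(2y) = (1/(1919/2000) − 1)/(2) = 81/3838 ≈ 2.1105%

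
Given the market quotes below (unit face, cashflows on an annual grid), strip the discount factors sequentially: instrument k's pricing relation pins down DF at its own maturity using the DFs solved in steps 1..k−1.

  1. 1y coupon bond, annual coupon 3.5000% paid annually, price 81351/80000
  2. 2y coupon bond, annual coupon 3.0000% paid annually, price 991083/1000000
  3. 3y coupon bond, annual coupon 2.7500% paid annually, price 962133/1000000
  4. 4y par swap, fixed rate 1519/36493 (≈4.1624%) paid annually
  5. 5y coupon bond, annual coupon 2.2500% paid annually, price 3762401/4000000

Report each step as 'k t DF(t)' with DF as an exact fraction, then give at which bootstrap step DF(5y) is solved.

1 1 393/400
2 2 1167/1250
3 3 8851/10000
4 4 8481/10000
5 5 2099/2500
DF(5y) is solved at step 5

step 1 [1y] bond c/1=7/200: DF=(81351/80000 − 7/200·(0))/(1+7/200) = 393/400 ≈ 0.982500
step 2 [2y] bond c/1=3/100: DF=(991083/1000000 − 3/100·(0.982500))/(1+3/100) = 1167/1250 ≈ 0.933600
step 3 [3y] bond c/1=11/400: DF=(962133/1000000 − 11/400·(0.982500+0.933600))/(1+11/400) = 8851/10000 ≈ 0.885100
step 4 [4y] swap r/1=1519/36493: DF=(1 − 1519/36493·(0.982500+0.933600+0.885100))/(1+1519/36493) = 8481/10000 ≈ 0.848100
step 5 [5y] bond c/1=9/400: DF=(3762401/4000000 − 9/400·(0.982500+0.933600+0.885100+0.848100))/(1+9/400) = 2099/2500 ≈ 0.839600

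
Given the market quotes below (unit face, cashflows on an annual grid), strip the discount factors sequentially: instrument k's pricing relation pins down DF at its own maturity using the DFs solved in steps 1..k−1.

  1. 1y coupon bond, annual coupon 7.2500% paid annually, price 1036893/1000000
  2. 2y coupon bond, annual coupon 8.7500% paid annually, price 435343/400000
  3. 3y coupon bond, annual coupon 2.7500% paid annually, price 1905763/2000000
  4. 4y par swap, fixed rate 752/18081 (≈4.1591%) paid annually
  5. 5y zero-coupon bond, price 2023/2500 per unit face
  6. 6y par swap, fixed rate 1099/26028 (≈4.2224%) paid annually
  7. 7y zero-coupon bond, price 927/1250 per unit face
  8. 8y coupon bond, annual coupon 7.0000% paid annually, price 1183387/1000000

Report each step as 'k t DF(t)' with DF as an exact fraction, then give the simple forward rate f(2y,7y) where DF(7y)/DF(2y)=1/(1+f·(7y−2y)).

step 1 [1y] bond c/1=29/400: DF=(1036893/1000000 − 29/400·(0))/(1+29/400) = 2417/2500 ≈ 0.966800
step 2 [2y] bond c/1=7/80: DF=(435343/400000 − 7/80·(0.966800))/(1+7/80) = 923/1000 ≈ 0.923000
step 3 [3y] bond c/1=11/400: DF=(1905763/2000000 − 11/400·(0.966800+0.923000))/(1+11/400) = 548/625 ≈ 0.876800
step 4 [4y] swap r/1=752/18081: DF=(1 − 752/18081·(0.966800+0.923000+0.876800))/(1+752/18081) = 531/625 ≈ 0.849600
step 5 [5y] zero: DF = P = 2023/2500 ≈ 0.809200
step 6 [6y] swap r/1=1099/26028: DF=(1 − 1099/26028·(0.966800+0.923000+0.876800+0.849600+0.809200))/(1+1099/26028) = 3901/5000 ≈ 0.780200
step 7 [7y] zero: DF = P = 927/1250 ≈ 0.741600
step 8 [8y] bond c/1=7/100: DF=(1183387/1000000 − 7/100·(0.966800+0.923000+0.876800+0.849600+0.809200+0.780200+0.741600))/(1+7/100) = 7169/10000 ≈ 0.716900

1 1 2417/2500
2 2 923/1000
3 3 548/625
4 4 531/625
5 5 2023/2500
6 6 3901/5000
7 7 927/1250
8 8 7169/10000
f(2y,7y) = ((923/1000)/(927/1250) − 1)/(5) = 907/18540 ≈ 4.8921%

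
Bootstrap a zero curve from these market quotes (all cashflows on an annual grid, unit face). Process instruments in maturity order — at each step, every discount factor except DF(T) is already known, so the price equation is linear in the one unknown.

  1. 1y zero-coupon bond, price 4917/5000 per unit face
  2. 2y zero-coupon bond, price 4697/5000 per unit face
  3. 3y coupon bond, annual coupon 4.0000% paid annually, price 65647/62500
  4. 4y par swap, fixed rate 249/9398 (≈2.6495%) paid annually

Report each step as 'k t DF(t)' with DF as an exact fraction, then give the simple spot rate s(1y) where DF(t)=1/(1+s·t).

step 1 [1y] zero: DF = P = 4917/5000 ≈ 0.983400
step 2 [2y] zero: DF = P = 4697/5000 ≈ 0.939400
step 3 [3y] bond c/1=1/25: DF=(65647/62500 − 1/25·(0.983400+0.939400))/(1+1/25) = 117/125 ≈ 0.936000
step 4 [4y] swap r/1=249/9398: DF=(1 − 249/9398·(0.983400+0.939400+0.936000))/(1+249/9398) = 2251/2500 ≈ 0.900400

1 1 4917/5000
2 2 4697/5000
3 3 117/125
4 4 2251/2500
s(1y) = (1/(4917/5000) − 1)/(1) = 83/4917 ≈ 1.6880%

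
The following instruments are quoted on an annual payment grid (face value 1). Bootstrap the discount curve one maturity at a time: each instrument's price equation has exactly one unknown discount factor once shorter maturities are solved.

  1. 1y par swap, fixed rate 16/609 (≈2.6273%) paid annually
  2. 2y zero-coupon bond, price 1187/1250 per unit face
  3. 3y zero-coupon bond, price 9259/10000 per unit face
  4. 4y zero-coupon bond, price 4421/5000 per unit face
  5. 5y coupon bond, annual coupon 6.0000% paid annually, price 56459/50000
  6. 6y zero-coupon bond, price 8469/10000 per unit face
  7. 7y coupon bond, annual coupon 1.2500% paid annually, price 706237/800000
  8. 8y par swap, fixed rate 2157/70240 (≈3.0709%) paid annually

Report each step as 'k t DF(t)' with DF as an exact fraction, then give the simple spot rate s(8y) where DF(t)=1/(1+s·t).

step 1 [1y] swap r/1=16/609: DF=(1 − 16/609·(0))/(1+16/609) = 609/625 ≈ 0.974400
step 2 [2y] zero: DF = P = 1187/1250 ≈ 0.949600
step 3 [3y] zero: DF = P = 9259/10000 ≈ 0.925900
step 4 [4y] zero: DF = P = 4421/5000 ≈ 0.884200
step 5 [5y] bond c/1=3/50: DF=(56459/50000 − 3/50·(0.974400+0.949600+0.925900+0.884200))/(1+3/50) = 8539/10000 ≈ 0.853900
step 6 [6y] zero: DF = P = 8469/10000 ≈ 0.846900
step 7 [7y] bond c/1=1/80: DF=(706237/800000 − 1/80·(0.974400+0.949600+0.925900+0.884200+0.853900+0.846900))/(1+1/80) = 503/625 ≈ 0.804800
step 8 [8y] swap r/1=2157/70240: DF=(1 − 2157/70240·(0.974400+0.949600+0.925900+0.884200+0.853900+0.846900+0.804800))/(1+2157/70240) = 7843/10000 ≈ 0.784300

1 1 609/625
2 2 1187/1250
3 3 9259/10000
4 4 4421/5000
5 5 8539/10000
6 6 8469/10000
7 7 503/625
8 8 7843/10000
s(8y) = (1/(7843/10000) − 1)/(8) = 2157/62744 ≈ 3.4378%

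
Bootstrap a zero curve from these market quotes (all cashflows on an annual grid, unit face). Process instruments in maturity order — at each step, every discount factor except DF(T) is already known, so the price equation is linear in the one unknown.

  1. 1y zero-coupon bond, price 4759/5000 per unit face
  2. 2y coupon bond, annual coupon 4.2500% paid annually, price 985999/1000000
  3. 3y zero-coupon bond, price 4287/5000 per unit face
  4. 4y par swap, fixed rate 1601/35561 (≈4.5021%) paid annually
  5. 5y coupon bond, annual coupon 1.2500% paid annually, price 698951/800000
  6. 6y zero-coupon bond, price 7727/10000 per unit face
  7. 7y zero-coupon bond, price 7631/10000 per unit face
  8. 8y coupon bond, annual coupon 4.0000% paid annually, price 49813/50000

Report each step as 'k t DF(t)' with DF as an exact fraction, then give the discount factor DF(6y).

step 1 [1y] zero: DF = P = 4759/5000 ≈ 0.951800
step 2 [2y] bond c/1=17/400: DF=(985999/1000000 − 17/400·(0.951800))/(1+17/400) = 907/1000 ≈ 0.907000
step 3 [3y] zero: DF = P = 4287/5000 ≈ 0.857400
step 4 [4y] swap r/1=1601/35561: DF=(1 − 1601/35561·(0.951800+0.907000+0.857400))/(1+1601/35561) = 8399/10000 ≈ 0.839900
step 5 [5y] bond c/1=1/80: DF=(698951/800000 − 1/80·(0.951800+0.907000+0.857400+0.839900))/(1+1/80) = 819/1000 ≈ 0.819000
step 6 [6y] zero: DF = P = 7727/10000 ≈ 0.772700
step 7 [7y] zero: DF = P = 7631/10000 ≈ 0.763100
step 8 [8y] bond c/1=1/25: DF=(49813/50000 − 1/25·(0.951800+0.907000+0.857400+0.839900+0.819000+0.772700+0.763100))/(1+1/25) = 3653/5000 ≈ 0.730600

1 1 4759/5000
2 2 907/1000
3 3 4287/5000
4 4 8399/10000
5 5 819/1000
6 6 7727/10000
7 7 7631/10000
8 8 3653/5000
DF(6y) = 7727/10000 ≈ 0.772700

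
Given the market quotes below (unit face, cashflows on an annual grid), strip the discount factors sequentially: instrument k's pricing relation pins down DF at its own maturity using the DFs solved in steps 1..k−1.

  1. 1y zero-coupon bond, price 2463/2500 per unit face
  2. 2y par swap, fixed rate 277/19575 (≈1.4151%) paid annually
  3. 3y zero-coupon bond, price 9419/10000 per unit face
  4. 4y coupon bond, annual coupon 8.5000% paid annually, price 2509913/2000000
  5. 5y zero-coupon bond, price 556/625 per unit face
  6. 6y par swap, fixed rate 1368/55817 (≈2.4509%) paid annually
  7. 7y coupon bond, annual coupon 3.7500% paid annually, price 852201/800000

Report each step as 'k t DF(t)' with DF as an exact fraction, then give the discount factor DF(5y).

step 1 [1y] zero: DF = P = 2463/2500 ≈ 0.985200
step 2 [2y] swap r/1=277/19575: DF=(1 − 277/19575·(0.985200))/(1+277/19575) = 9723/10000 ≈ 0.972300
step 3 [3y] zero: DF = P = 9419/10000 ≈ 0.941900
step 4 [4y] bond c/1=17/200: DF=(2509913/2000000 − 17/200·(0.985200+0.972300+0.941900))/(1+17/200) = 1859/2000 ≈ 0.929500
step 5 [5y] zero: DF = P = 556/625 ≈ 0.889600
step 6 [6y] swap r/1=1368/55817: DF=(1 − 1368/55817·(0.985200+0.972300+0.941900+0.929500+0.889600))/(1+1368/55817) = 1079/1250 ≈ 0.863200
step 7 [7y] bond c/1=3/80: DF=(852201/800000 − 3/80·(0.985200+0.972300+0.941900+0.929500+0.889600+0.863200))/(1+3/80) = 33/40 ≈ 0.825000

1 1 2463/2500
2 2 9723/10000
3 3 9419/10000
4 4 1859/2000
5 5 556/625
6 6 1079/1250
7 7 33/40
DF(5y) = 556/625 ≈ 0.889600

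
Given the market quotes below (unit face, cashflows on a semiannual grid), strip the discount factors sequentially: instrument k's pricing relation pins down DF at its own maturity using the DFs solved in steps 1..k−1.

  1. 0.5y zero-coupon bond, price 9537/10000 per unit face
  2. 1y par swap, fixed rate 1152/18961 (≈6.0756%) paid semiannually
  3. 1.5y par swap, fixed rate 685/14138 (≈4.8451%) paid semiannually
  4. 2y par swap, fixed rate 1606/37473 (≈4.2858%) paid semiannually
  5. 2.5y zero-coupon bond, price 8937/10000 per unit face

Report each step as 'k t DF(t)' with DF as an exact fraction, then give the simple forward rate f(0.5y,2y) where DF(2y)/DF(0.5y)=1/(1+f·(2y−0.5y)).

step 1 [0.5y] zero: DF = P = 9537/10000 ≈ 0.953700
step 2 [1y] swap r/2=576/18961: DF=(1 − 576/18961·(0.953700))/(1+576/18961) = 589/625 ≈ 0.942400
step 3 [1.5y] swap r/2=685/28276: DF=(1 − 685/28276·(0.953700+0.942400))/(1+685/28276) = 1863/2000 ≈ 0.931500
step 4 [2y] swap r/2=803/37473: DF=(1 − 803/37473·(0.953700+0.942400+0.931500))/(1+803/37473) = 9197/10000 ≈ 0.919700
step 5 [2.5y] zero: DF = P = 8937/10000 ≈ 0.893700

1 1/2 9537/10000
2 1 589/625
3 3/2 1863/2000
4 2 9197/10000
5 5/2 8937/10000
f(0.5y,2y) = ((9537/10000)/(9197/10000) − 1)/(3/2) = 40/1623 ≈ 2.4646%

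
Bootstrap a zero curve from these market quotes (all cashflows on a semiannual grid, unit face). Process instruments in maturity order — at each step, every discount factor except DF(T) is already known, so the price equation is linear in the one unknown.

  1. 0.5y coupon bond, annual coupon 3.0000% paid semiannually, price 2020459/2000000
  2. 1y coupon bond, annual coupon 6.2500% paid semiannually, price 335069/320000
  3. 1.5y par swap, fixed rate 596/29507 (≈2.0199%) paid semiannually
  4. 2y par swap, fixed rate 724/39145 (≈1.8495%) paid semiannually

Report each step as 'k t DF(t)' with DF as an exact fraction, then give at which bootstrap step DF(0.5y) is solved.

step 1 [0.5y] bond c/2=3/200: DF=(2020459/2000000 − 3/200·(0))/(1+3/200) = 9953/10000 ≈ 0.995300
step 2 [1y] bond c/2=1/32: DF=(335069/320000 − 1/32·(0.995300))/(1+1/32) = 2463/2500 ≈ 0.985200
step 3 [1.5y] swap r/2=298/29507: DF=(1 − 298/29507·(0.995300+0.985200))/(1+298/29507) = 4851/5000 ≈ 0.970200
step 4 [2y] swap r/2=362/39145: DF=(1 − 362/39145·(0.995300+0.985200+0.970200))/(1+362/39145) = 4819/5000 ≈ 0.963800

1 1/2 9953/10000
2 1 2463/2500
3 3/2 4851/5000
4 2 4819/5000
DF(0.5y) is solved at step 1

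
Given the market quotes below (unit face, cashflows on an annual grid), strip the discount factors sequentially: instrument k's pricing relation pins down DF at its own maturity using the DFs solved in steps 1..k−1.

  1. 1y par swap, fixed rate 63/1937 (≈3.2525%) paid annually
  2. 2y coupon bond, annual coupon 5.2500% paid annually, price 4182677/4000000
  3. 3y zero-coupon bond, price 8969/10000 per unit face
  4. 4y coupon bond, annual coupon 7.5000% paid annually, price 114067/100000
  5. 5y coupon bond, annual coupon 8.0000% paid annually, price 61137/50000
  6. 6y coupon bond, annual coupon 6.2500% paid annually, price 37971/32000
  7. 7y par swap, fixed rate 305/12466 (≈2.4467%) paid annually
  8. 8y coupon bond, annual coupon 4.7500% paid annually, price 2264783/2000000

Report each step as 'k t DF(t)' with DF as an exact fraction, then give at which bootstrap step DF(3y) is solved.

step 1 [1y] swap r/1=63/1937: DF=(1 − 63/1937·(0))/(1+63/1937) = 1937/2000 ≈ 0.968500
step 2 [2y] bond c/1=21/400: DF=(4182677/4000000 − 21/400·(0.968500))/(1+21/400) = 2363/2500 ≈ 0.945200
step 3 [3y] zero: DF = P = 8969/10000 ≈ 0.896900
step 4 [4y] bond c/1=3/40: DF=(114067/100000 − 3/40·(0.968500+0.945200+0.896900))/(1+3/40) = 173/200 ≈ 0.865000
step 5 [5y] bond c/1=2/25: DF=(61137/50000 − 2/25·(0.968500+0.945200+0.896900+0.865000))/(1+2/25) = 8599/10000 ≈ 0.859900
step 6 [6y] bond c/1=1/16: DF=(37971/32000 − 1/16·(0.968500+0.945200+0.896900+0.865000+0.859900))/(1+1/16) = 17/20 ≈ 0.850000
step 7 [7y] swap r/1=305/12466: DF=(1 − 305/12466·(0.968500+0.945200+0.896900+0.865000+0.859900+0.850000))/(1+305/12466) = 339/400 ≈ 0.847500
step 8 [8y] bond c/1=19/400: DF=(2264783/2000000 − 19/400·(0.968500+0.945200+0.896900+0.865000+0.859900+0.850000+0.847500))/(1+19/400) = 499/625 ≈ 0.798400

1 1 1937/2000
2 2 2363/2500
3 3 8969/10000
4 4 173/200
5 5 8599/10000
6 6 17/20
7 7 339/400
8 8 499/625
DF(3y) is solved at step 3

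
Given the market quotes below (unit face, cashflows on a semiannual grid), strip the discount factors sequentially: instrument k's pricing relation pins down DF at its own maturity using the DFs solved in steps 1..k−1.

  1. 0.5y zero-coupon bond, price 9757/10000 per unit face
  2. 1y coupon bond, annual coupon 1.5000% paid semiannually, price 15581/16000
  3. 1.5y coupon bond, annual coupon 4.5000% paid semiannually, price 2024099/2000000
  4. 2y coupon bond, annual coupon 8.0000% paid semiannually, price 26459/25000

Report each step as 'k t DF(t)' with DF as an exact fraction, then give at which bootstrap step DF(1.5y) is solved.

step 1 [0.5y] zero: DF = P = 9757/10000 ≈ 0.975700
step 2 [1y] bond c/2=3/400: DF=(15581/16000 − 3/400·(0.975700))/(1+3/400) = 9593/10000 ≈ 0.959300
step 3 [1.5y] bond c/2=9/400: DF=(2024099/2000000 − 9/400·(0.975700+0.959300))/(1+9/400) = 592/625 ≈ 0.947200
step 4 [2y] bond c/2=1/25: DF=(26459/25000 − 1/25·(0.975700+0.959300+0.947200))/(1+1/25) = 2267/2500 ≈ 0.906800

1 1/2 9757/10000
2 1 9593/10000
3 3/2 592/625
4 2 2267/2500
DF(1.5y) is solved at step 3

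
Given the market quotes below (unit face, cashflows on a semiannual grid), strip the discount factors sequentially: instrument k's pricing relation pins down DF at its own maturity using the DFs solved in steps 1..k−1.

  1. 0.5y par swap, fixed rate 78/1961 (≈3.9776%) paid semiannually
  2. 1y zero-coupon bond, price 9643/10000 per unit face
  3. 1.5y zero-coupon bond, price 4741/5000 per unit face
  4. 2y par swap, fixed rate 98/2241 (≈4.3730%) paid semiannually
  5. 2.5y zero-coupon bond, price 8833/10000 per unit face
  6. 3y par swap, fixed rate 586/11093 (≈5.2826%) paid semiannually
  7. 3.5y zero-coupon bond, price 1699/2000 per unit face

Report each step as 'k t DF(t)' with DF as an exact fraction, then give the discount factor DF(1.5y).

1 1/2 1961/2000
2 1 9643/10000
3 3/2 4741/5000
4 2 9167/10000
5 5/2 8833/10000
6 3 1707/2000
7 7/2 1699/2000
DF(1.5y) = 4741/5000 ≈ 0.948200

step 1 [0.5y] swap r/2=39/1961: DF=(1 − 39/1961·(0))/(1+39/1961) = 1961/2000 ≈ 0.980500
step 2 [1y] zero: DF = P = 9643/10000 ≈ 0.964300
step 3 [1.5y] zero: DF = P = 4741/5000 ≈ 0.948200
step 4 [2y] swap r/2=49/2241: DF=(1 − 49/2241·(0.980500+0.964300+0.948200))/(1+49/2241) = 9167/10000 ≈ 0.916700
step 5 [2.5y] zero: DF = P = 8833/10000 ≈ 0.883300
step 6 [3y] swap r/2=293/11093: DF=(1 − 293/11093·(0.980500+0.964300+0.948200+0.916700+0.883300))/(1+293/11093) = 1707/2000 ≈ 0.853500
step 7 [3.5y] zero: DF = P = 1699/2000 ≈ 0.849500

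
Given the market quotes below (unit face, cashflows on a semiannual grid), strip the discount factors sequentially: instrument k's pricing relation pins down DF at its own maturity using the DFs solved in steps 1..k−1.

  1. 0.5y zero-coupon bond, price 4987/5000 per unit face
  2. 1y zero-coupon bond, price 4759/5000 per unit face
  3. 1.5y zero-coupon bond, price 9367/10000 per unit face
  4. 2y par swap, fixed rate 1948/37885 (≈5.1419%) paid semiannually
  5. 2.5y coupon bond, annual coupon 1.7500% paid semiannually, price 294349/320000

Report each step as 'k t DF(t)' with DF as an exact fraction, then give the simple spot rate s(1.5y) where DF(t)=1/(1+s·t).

1 1/2 4987/5000
2 1 4759/5000
3 3/2 9367/10000
4 2 4513/5000
5 5/2 879/1000
s(1.5y) = (1/(9367/10000) − 1)/(3/2) = 422/9367 ≈ 4.5052%

step 1 [0.5y] zero: DF = P = 4987/5000 ≈ 0.997400
step 2 [1y] zero: DF = P = 4759/5000 ≈ 0.951800
step 3 [1.5y] zero: DF = P = 9367/10000 ≈ 0.936700
step 4 [2y] swap r/2=974/37885: DF=(1 − 974/37885·(0.997400+0.951800+0.936700))/(1+974/37885) = 4513/5000 ≈ 0.902600
step 5 [2.5y] bond c/2=7/800: DF=(294349/320000 − 7/800·(0.997400+0.951800+0.936700+0.902600))/(1+7/800) = 879/1000 ≈ 0.879000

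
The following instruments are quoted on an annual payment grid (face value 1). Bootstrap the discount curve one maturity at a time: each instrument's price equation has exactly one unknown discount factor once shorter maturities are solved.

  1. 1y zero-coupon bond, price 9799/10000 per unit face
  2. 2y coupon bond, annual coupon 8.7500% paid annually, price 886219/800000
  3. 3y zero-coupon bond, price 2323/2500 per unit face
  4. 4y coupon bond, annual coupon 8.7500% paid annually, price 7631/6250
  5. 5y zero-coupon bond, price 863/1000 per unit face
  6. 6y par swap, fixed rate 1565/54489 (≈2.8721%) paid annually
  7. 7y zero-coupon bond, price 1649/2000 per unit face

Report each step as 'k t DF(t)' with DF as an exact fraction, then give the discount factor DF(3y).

step 1 [1y] zero: DF = P = 9799/10000 ≈ 0.979900
step 2 [2y] bond c/1=7/80: DF=(886219/800000 − 7/80·(0.979900))/(1+7/80) = 4699/5000 ≈ 0.939800
step 3 [3y] zero: DF = P = 2323/2500 ≈ 0.929200
step 4 [4y] bond c/1=7/80: DF=(7631/6250 − 7/80·(0.979900+0.939800+0.929200))/(1+7/80) = 1787/2000 ≈ 0.893500
step 5 [5y] zero: DF = P = 863/1000 ≈ 0.863000
step 6 [6y] swap r/1=1565/54489: DF=(1 − 1565/54489·(0.979900+0.939800+0.929200+0.893500+0.863000))/(1+1565/54489) = 1687/2000 ≈ 0.843500
step 7 [7y] zero: DF = P = 1649/2000 ≈ 0.824500

1 1 9799/10000
2 2 4699/5000
3 3 2323/2500
4 4 1787/2000
5 5 863/1000
6 6 1687/2000
7 7 1649/2000
DF(3y) = 2323/2500 ≈ 0.929200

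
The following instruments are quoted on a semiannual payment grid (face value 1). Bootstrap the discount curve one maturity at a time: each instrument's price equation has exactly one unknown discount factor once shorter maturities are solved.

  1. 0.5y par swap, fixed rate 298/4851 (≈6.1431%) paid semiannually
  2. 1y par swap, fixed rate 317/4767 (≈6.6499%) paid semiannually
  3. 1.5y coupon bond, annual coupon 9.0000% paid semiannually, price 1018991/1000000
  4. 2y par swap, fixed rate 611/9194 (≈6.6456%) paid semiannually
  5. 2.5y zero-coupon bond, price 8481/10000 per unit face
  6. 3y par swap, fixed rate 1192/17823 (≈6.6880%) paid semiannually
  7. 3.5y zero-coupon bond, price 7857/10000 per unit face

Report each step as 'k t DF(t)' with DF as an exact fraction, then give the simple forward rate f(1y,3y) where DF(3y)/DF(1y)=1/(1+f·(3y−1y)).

1 1/2 4851/5000
2 1 4683/5000
3 3/2 893/1000
4 2 4389/5000
5 5/2 8481/10000
6 3 2053/2500
7 7/2 7857/10000
f(1y,3y) = ((4683/5000)/(2053/2500) − 1)/(2) = 577/8212 ≈ 7.0263%

step 1 [0.5y] swap r/2=149/4851: DF=(1 − 149/4851·(0))/(1+149/4851) = 4851/5000 ≈ 0.970200
step 2 [1y] swap r/2=317/9534: DF=(1 − 317/9534·(0.970200))/(1+317/9534) = 4683/5000 ≈ 0.936600
step 3 [1.5y] bond c/2=9/200: DF=(1018991/1000000 − 9/200·(0.970200+0.936600))/(1+9/200) = 893/1000 ≈ 0.893000
step 4 [2y] swap r/2=611/18388: DF=(1 − 611/18388·(0.970200+0.936600+0.893000))/(1+611/18388) = 4389/5000 ≈ 0.877800
step 5 [2.5y] zero: DF = P = 8481/10000 ≈ 0.848100
step 6 [3y] swap r/2=596/17823: DF=(1 − 596/17823·(0.970200+0.936600+0.893000+0.877800+0.848100))/(1+596/17823) = 2053/2500 ≈ 0.821200
step 7 [3.5y] zero: DF = P = 7857/10000 ≈ 0.785700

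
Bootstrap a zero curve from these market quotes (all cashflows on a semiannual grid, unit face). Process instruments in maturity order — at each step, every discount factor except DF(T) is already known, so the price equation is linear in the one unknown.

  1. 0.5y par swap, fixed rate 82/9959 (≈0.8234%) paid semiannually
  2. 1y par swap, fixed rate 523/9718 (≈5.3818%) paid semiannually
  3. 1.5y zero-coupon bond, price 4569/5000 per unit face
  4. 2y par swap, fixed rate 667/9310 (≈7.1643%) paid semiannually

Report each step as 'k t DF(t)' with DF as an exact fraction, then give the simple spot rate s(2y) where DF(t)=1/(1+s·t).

step 1 [0.5y] swap r/2=41/9959: DF=(1 − 41/9959·(0))/(1+41/9959) = 9959/10000 ≈ 0.995900
step 2 [1y] swap r/2=523/19436: DF=(1 − 523/19436·(0.995900))/(1+523/19436) = 9477/10000 ≈ 0.947700
step 3 [1.5y] zero: DF = P = 4569/5000 ≈ 0.913800
step 4 [2y] swap r/2=667/18620: DF=(1 − 667/18620·(0.995900+0.947700+0.913800))/(1+667/18620) = 4333/5000 ≈ 0.866600

1 1/2 9959/10000
2 1 9477/10000
3 3/2 4569/5000
4 2 4333/5000
s(2y) = (1/(4333/5000) − 1)/(2) = 667/8666 ≈ 7.6967%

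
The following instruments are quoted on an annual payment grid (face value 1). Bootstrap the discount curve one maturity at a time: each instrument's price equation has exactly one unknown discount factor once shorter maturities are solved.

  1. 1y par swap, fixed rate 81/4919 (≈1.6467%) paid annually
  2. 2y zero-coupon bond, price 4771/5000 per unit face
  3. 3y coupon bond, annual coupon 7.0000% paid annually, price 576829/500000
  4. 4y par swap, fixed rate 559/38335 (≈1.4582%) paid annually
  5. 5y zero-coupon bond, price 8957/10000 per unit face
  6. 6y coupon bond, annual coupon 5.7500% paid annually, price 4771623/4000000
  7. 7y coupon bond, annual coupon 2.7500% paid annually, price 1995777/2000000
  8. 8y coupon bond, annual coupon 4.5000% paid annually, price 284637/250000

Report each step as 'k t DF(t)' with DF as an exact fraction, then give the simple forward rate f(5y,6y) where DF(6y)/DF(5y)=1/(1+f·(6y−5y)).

step 1 [1y] swap r/1=81/4919: DF=(1 − 81/4919·(0))/(1+81/4919) = 4919/5000 ≈ 0.983800
step 2 [2y] zero: DF = P = 4771/5000 ≈ 0.954200
step 3 [3y] bond c/1=7/100: DF=(576829/500000 − 7/100·(0.983800+0.954200))/(1+7/100) = 4757/5000 ≈ 0.951400
step 4 [4y] swap r/1=559/38335: DF=(1 − 559/38335·(0.983800+0.954200+0.951400))/(1+559/38335) = 9441/10000 ≈ 0.944100
step 5 [5y] zero: DF = P = 8957/10000 ≈ 0.895700
step 6 [6y] bond c/1=23/400: DF=(4771623/4000000 − 23/400·(0.983800+0.954200+0.951400+0.944100+0.895700))/(1+23/400) = 8709/10000 ≈ 0.870900
step 7 [7y] bond c/1=11/400: DF=(1995777/2000000 − 11/400·(0.983800+0.954200+0.951400+0.944100+0.895700+0.870900))/(1+11/400) = 8213/10000 ≈ 0.821300
step 8 [8y] bond c/1=9/200: DF=(284637/250000 − 9/200·(0.983800+0.954200+0.951400+0.944100+0.895700+0.870900+0.821300))/(1+9/200) = 813/1000 ≈ 0.813000

1 1 4919/5000
2 2 4771/5000
3 3 4757/5000
4 4 9441/10000
5 5 8957/10000
6 6 8709/10000
7 7 8213/10000
8 8 813/1000
f(5y,6y) = ((8957/10000)/(8709/10000) − 1)/(1) = 248/8709 ≈ 2.8476%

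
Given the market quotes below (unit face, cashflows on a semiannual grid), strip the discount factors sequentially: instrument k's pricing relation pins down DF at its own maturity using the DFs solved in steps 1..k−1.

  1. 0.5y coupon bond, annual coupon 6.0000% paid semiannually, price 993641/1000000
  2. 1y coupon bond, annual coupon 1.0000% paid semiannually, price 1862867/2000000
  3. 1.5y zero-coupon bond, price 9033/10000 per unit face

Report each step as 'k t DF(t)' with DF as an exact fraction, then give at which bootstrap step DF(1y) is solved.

1 1/2 9647/10000
2 1 461/500
3 3/2 9033/10000
DF(1y) is solved at step 2

step 1 [0.5y] bond c/2=3/100: DF=(993641/1000000 − 3/100·(0))/(1+3/100) = 9647/10000 ≈ 0.964700
step 2 [1y] bond c/2=1/200: DF=(1862867/2000000 − 1/200·(0.964700))/(1+1/200) = 461/500 ≈ 0.922000
step 3 [1.5y] zero: DF = P = 9033/10000 ≈ 0.903300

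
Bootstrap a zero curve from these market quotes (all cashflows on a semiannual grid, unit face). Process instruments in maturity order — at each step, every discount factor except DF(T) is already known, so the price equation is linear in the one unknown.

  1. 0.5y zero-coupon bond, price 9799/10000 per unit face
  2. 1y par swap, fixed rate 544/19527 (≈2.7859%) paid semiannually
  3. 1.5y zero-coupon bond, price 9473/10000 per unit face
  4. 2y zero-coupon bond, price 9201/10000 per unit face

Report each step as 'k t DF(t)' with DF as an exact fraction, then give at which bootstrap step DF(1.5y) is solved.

step 1 [0.5y] zero: DF = P = 9799/10000 ≈ 0.979900
step 2 [1y] swap r/2=272/19527: DF=(1 − 272/19527·(0.979900))/(1+272/19527) = 608/625 ≈ 0.972800
step 3 [1.5y] zero: DF = P = 9473/10000 ≈ 0.947300
step 4 [2y] zero: DF = P = 9201/10000 ≈ 0.920100

1 1/2 9799/10000
2 1 608/625
3 3/2 9473/10000
4 2 9201/10000
DF(1.5y) is solved at step 3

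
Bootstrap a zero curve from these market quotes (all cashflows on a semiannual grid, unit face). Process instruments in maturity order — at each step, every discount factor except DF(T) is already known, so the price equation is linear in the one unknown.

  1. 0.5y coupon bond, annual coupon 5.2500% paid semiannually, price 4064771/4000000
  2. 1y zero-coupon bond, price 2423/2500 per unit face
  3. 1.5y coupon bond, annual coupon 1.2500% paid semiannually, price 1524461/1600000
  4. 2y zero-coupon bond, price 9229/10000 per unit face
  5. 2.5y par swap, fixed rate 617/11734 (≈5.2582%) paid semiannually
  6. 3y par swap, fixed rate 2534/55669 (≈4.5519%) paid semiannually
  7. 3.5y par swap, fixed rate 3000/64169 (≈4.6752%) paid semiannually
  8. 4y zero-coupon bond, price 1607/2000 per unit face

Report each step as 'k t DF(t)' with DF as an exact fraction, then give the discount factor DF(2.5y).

1 1/2 4951/5000
2 1 2423/2500
3 3/2 9347/10000
4 2 9229/10000
5 5/2 4383/5000
6 3 8733/10000
7 7/2 17/20
8 4 1607/2000
DF(2.5y) = 4383/5000 ≈ 0.876600

step 1 [0.5y] bond c/2=21/800: DF=(4064771/4000000 − 21/800·(0))/(1+21/800) = 4951/5000 ≈ 0.990200
step 2 [1y] zero: DF = P = 2423/2500 ≈ 0.969200
step 3 [1.5y] bond c/2=1/160: DF=(1524461/1600000 − 1/160·(0.990200+0.969200))/(1+1/160) = 9347/10000 ≈ 0.934700
step 4 [2y] zero: DF = P = 9229/10000 ≈ 0.922900
step 5 [2.5y] swap r/2=617/23468: DF=(1 − 617/23468·(0.990200+0.969200+0.934700+0.922900))/(1+617/23468) = 4383/5000 ≈ 0.876600
step 6 [3y] swap r/2=1267/55669: DF=(1 − 1267/55669·(0.990200+0.969200+0.934700+0.922900+0.876600))/(1+1267/55669) = 8733/10000 ≈ 0.873300
step 7 [3.5y] swap r/2=1500/64169: DF=(1 − 1500/64169·(0.990200+0.969200+0.934700+0.922900+0.876600+0.873300))/(1+1500/64169) = 17/20 ≈ 0.850000
step 8 [4y] zero: DF = P = 1607/2000 ≈ 0.803500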